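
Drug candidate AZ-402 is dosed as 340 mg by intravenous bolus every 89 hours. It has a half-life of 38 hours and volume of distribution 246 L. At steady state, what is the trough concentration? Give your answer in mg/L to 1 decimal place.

k = ln2/t½ = ln2/38 ≈ 0.018241 h⁻¹; fraction remaining f = e^(−kτ) = e^(−0.018241×89) ≈ 0.1972.
At steady state, accumulation factor R = 1/(1 − e^(−kτ)) ≈ 1.2456.
Single-dose peak C₀ = D/Vd = 340/246 ≈ 1.382 mg/L.
Steady-state peak Cmax,ss = C₀·R ≈ 1.382 × 1.2456 ≈ 1.721 mg/L.
One interval later, Cmin,ss = Cmax,ss·e^(−kτ) ≈ 1.721 × 0.1972 ≈ 0.339 mg/L.

0.3 mg/L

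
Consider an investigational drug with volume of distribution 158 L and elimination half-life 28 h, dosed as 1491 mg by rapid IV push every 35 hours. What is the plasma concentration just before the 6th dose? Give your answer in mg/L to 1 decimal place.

f = (1/2)^(τ/t½) = (1/2)^(35/28) ≈ 0.4204.
C₀ = D/Vd = 1491/158 ≈ 9.437 mg/L.
Before the 6th dose, 5 doses have been given. Superposition: Cmin = C₀·(f + f² + … + f^5).
≈ 9.437 × (0.4204 + 0.1767 + 0.0743 + 0.0312 + 0.0131) ≈ 9.437 × 0.7157 ≈ 6.754 mg/L.

6.8 mg/L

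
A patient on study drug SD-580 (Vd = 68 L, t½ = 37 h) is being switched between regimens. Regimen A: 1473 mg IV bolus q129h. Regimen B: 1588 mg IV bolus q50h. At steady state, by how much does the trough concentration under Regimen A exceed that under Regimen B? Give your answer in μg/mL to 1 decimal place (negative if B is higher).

-12.9 μg/mL

Regimen A: f = (1/2)^(129/37) ≈ 0.0892; Cmin,ss = (1473/68)·f/(1−f) ≈ 2.121 μg/mL.
Regimen B: f = (1/2)^(50/37) ≈ 0.3919; Cmin,ss = (1588/68)·f/(1−f) ≈ 15.050 μg/mL.
Difference ≈ 2.121 − 15.050 ≈ -12.929 μg/mL.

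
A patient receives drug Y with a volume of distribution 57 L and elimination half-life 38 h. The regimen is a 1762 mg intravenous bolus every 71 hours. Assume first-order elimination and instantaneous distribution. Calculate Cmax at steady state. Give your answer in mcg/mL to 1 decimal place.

Over one 71-h interval, 71/38 ≈ 1.8684 half-lives elapse, leaving f ≈ 0.2739 of each dose.
Accumulation ratio R = 1/(1 − f) ≈ 1/0.7261 ≈ 1.3772.
Single-dose peak C₀ = D/Vd = 1762/57 ≈ 30.912 mcg/mL.
Steady-state peak Cmax,ss = C₀·R ≈ 30.912 × 1.3772 ≈ 42.572 mcg/mL.

42.6 mcg/mL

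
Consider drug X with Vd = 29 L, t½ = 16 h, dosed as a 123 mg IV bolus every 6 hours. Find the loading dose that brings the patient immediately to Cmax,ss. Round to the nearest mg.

f = (1/2)^(6/16) ≈ 0.771105; accumulation ratio R = 1/(1−f) ≈ 4.36882.
Loading dose to hit Cmax,ss on first dose: D_load = D_maint·R ≈ 123 × 4.36882 ≈ 537.36 mg.

537 mg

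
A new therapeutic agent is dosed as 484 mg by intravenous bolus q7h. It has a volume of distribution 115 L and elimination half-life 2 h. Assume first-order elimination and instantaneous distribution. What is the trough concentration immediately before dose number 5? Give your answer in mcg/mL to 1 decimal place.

f = (1/2)^(τ/t½) = (1/2)^(7/2) ≈ 0.0884.
C₀ = D/Vd = 484/115 ≈ 4.209 mcg/mL.
Before the 5th dose, 4 doses have been given. Superposition: Cmin = C₀·(f + f² + … + f^4).
≈ 4.209 × (0.0884 + 0.0078 + 0.0007 + 0.0001) ≈ 4.209 × 0.0970 ≈ 0.408 mcg/mL.

0.4 mcg/mL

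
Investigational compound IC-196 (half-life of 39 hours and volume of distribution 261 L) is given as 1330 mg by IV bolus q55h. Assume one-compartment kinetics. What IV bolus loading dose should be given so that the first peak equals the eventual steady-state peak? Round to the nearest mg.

f = (1/2)^(55/39) ≈ 0.376245; accumulation ratio R = 1/(1−f) ≈ 1.60319.
Loading dose to hit Cmax,ss on first dose: D_load = D_maint·R ≈ 1330 × 1.60319 ≈ 2132.24 mg.

2132 mg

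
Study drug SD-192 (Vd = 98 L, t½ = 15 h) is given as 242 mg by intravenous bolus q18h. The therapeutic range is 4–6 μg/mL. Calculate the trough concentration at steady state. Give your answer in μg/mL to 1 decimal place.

τ/t½ = 18/15 ≈ 1.2, so fraction remaining f = (1/2)^(18/15) ≈ 0.4353.
Accumulation ratio R = 1/(1 − f) ≈ 1/0.5647 ≈ 1.7709.
Single-dose peak C₀ = D/Vd = 242/98 ≈ 2.469 μg/mL.
Steady-state peak Cmax,ss = C₀·R ≈ 2.469 × 1.7709 ≈ 4.372 μg/mL.
One interval later, Cmin,ss = Cmax,ss·e^(−kτ) ≈ 4.372 × 0.4353 ≈ 1.903 μg/mL.
Trough 1.9 μg/mL vs MEC 4 μg/mL: subtherapeutic.

1.9 μg/mL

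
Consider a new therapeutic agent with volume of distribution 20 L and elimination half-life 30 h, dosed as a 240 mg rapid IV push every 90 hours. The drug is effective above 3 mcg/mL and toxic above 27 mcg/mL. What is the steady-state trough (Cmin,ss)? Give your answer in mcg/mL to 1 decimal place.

1.7 mcg/mL

τ = 90 h = 3 half-lives, so f = (1/2)^3 = 0.125.
Accumulation ratio R = 1/(1 − f) = 1/0.875 = 8/7.
Single-dose peak C₀ = D/Vd = 240/20 = 12 mcg/mL.
Steady-state peak Cmax,ss = C₀·R = 12 × 8/7 ≈ 13.714 mcg/mL.
Steady-state trough Cmin,ss = Cmax,ss·f ≈ 13.714 × 0.125 ≈ 1.714 mcg/mL.
Trough 1.7 mcg/mL vs MEC 3 mcg/mL: subtherapeutic.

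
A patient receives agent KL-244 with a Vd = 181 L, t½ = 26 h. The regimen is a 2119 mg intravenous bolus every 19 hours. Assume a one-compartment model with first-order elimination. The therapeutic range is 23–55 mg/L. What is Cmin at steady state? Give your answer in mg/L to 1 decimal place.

τ/t½ = 19/26 ≈ 0.73077, so fraction remaining f = (1/2)^(19/26) ≈ 0.6026.
Accumulation ratio R = 1/(1 − f) ≈ 1/0.3974 ≈ 2.5164.
Each bolus raises the concentration by D/Vd = 2119/181 ≈ 11.707 mg/L.
Cmax,ss = C₀/(1 − f) ≈ 11.707/0.3974 ≈ 29.459 mg/L.
Steady-state trough Cmin,ss = Cmax,ss·f ≈ 29.459 × 0.6026 ≈ 17.752 mg/L.
Trough 17.8 mg/L vs MEC 23 mg/L: subtherapeutic.

17.8 mg/L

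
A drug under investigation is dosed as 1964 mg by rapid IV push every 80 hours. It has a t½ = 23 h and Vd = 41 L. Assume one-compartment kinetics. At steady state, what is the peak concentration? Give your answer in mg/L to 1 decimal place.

52.6 mg/L

τ/t½ = 80/23 ≈ 3.4783, so fraction remaining f = (1/2)^(80/23) ≈ 0.0897.
At steady state, accumulation factor R = 1/(1 − e^(−kτ)) ≈ 1.0985.
Each bolus raises the concentration by D/Vd = 1964/41 ≈ 47.902 mg/L.
Steady-state peak Cmax,ss = C₀·R ≈ 47.902 × 1.0985 ≈ 52.620 mg/L.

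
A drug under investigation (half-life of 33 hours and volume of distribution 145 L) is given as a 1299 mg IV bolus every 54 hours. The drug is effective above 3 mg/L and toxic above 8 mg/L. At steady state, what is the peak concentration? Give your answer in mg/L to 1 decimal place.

13.2 mg/L

k = ln2/t½ = ln2/33 ≈ 0.021004 h⁻¹; fraction remaining f = e^(−kτ) = e^(−0.021004×54) ≈ 0.3217.
Accumulation ratio R = 1/(1 − f) ≈ 1/0.6783 ≈ 1.4743.
Each bolus raises the concentration by D/Vd = 1299/145 ≈ 8.959 mg/L.
Cmax,ss = C₀/(1 − f) ≈ 8.959/0.6783 ≈ 13.208 mg/L.
Peak 13.2 mg/L vs MTC 8 mg/L: exceeds toxic threshold.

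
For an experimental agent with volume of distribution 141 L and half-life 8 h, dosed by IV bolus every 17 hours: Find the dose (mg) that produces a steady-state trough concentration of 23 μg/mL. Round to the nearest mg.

τ/t½ = 17/8 ≈ 2.125, so f = (1/2)^(17/8) ≈ 0.229251.
Cmin,ss = (D/Vd)·f/(1−f), so D = Cmin,ss·Vd·(1−f)/f.
D = 23 × 141 × (1−f)/f ≈ 23 × 141 × 3.36203 ≈ 10903.06 mg.

10903 mg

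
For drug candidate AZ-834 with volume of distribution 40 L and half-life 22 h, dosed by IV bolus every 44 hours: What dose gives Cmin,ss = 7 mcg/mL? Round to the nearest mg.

840 mg

τ/t½ = 44/22 ≈ 2, so f = (1/2)^(44/22) ≈ 0.250000.
Cmin,ss = (D/Vd)·f/(1−f), so D = Cmin,ss·Vd·(1−f)/f.
D = 7 × 40 × (1−f)/f ≈ 7 × 40 × 3.00000 ≈ 840.00 mg.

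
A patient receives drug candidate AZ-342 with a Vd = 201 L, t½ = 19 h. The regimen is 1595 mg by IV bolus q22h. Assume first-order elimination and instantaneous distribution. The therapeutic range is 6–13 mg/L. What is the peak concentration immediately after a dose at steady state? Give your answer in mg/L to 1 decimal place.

Over one 22-h interval, 22/19 ≈ 1.1579 half-lives elapse, leaving f ≈ 0.4482 of each dose.
Accumulation ratio R = 1/(1 − f) ≈ 1/0.5518 ≈ 1.8123.
Each bolus raises the concentration by D/Vd = 1595/201 ≈ 7.935 mg/L.
Cmax,ss = C₀/(1 − f) ≈ 7.935/0.5518 ≈ 14.380 mg/L.
Peak 14.4 mg/L vs MTC 13 mg/L: exceeds toxic threshold.

14.4 mg/L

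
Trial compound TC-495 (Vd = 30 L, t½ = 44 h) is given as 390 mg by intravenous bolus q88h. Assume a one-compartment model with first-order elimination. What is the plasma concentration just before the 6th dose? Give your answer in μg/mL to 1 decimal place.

4.3 μg/mL

f = (1/2)^(τ/t½) = (1/2)^(88/44) ≈ 0.2500.
C₀ = D/Vd = 390/30 ≈ 13.000 μg/mL.
Before the 6th dose, 5 doses have been given. Superposition: Cmin = C₀·(f + f² + … + f^5).
≈ 13.000 × (0.2500 + 0.0625 + 0.0156 + 0.0039 + 0.0010) ≈ 13.000 × 0.3330 ≈ 4.329 μg/mL.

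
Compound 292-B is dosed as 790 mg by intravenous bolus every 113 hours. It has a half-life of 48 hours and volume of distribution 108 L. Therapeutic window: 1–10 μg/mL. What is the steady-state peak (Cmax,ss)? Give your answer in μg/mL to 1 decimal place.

Over one 113-h interval, 113/48 ≈ 2.3542 half-lives elapse, leaving f ≈ 0.1956 of each dose.
At steady state, accumulation factor R = 1/(1 − e^(−kτ)) ≈ 1.2432.
Each bolus raises the concentration by D/Vd = 790/108 ≈ 7.315 μg/mL.
Cmax,ss = C₀/(1 − f) ≈ 7.315/0.8044 ≈ 9.094 μg/mL.
Peak 9.1 μg/mL vs MTC 10 μg/mL: below toxic threshold.

9.1 μg/mL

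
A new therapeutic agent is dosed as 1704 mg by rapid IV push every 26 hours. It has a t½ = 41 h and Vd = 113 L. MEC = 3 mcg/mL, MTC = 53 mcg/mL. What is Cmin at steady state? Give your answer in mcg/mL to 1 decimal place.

τ/t½ = 26/41 ≈ 0.63415, so fraction remaining f = (1/2)^(26/41) ≈ 0.6443.
Single-dose peak C₀ = D/Vd = 1704/113 ≈ 15.080 mcg/mL.
Steady-state trough Cmin,ss = C₀·f/(1−f) ≈ 15.080 × 0.6443/0.3557 ≈ 27.315 mcg/mL.
Trough 27.3 mcg/mL vs MEC 3 mcg/mL: adequate.

27.3 mcg/mL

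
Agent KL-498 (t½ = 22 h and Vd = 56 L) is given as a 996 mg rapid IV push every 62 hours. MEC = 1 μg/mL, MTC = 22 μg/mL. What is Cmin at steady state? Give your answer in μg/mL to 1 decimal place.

2.9 μg/mL

k = ln2/t½ = ln2/22 ≈ 0.031507 h⁻¹; fraction remaining f = e^(−kτ) = e^(−0.031507×62) ≈ 0.1418.
Each bolus raises the concentration by D/Vd = 996/56 ≈ 17.786 μg/mL.
Steady-state trough Cmin,ss = C₀·f/(1−f) ≈ 17.786 × 0.1418/0.8582 ≈ 2.939 μg/mL.
Trough 2.9 μg/mL vs MEC 1 μg/mL: adequate.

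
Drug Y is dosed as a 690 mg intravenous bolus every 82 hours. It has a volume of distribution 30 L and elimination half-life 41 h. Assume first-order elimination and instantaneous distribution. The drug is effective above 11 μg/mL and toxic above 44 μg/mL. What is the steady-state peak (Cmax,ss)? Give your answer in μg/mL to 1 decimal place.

The dosing interval is 2 half-lives, so f = 2^(−2) = 0.25.
At steady state, R = 1/(1 − 0.25) = 4/3.
Single-dose peak C₀ = D/Vd = 690/30 = 23 μg/mL.
Steady-state peak Cmax,ss = C₀·R = 23 × 4/3 ≈ 30.667 μg/mL.
Peak 30.7 μg/mL vs MTC 44 μg/mL: below toxic threshold.

30.7 μg/mL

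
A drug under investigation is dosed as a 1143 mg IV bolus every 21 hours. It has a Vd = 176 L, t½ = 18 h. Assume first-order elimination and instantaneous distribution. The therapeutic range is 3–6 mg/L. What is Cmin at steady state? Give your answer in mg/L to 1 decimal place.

5.2 mg/L

τ/t½ = 21/18 ≈ 1.1667, so fraction remaining f = (1/2)^(21/18) ≈ 0.4454.
At steady state, accumulation factor R = 1/(1 − e^(−kτ)) ≈ 1.8031.
Single-dose peak C₀ = D/Vd = 1143/176 ≈ 6.494 mg/L.
Steady-state peak Cmax,ss = C₀·R ≈ 6.494 × 1.8031 ≈ 11.709 mg/L.
One interval later, Cmin,ss = Cmax,ss·e^(−kτ) ≈ 11.709 × 0.4454 ≈ 5.215 mg/L.
Trough 5.2 mg/L vs MEC 3 mg/L: adequate.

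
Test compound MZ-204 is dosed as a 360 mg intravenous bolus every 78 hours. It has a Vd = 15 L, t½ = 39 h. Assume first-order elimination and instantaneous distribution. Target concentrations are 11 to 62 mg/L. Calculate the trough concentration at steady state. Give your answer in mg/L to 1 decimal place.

The dosing interval is 2 half-lives, so f = 2^(−2) = 0.25.
At steady state, R = 1/(1 − 0.25) = 4/3.
Single-dose peak C₀ = D/Vd = 360/15 = 24 mg/L.
Steady-state peak Cmax,ss = C₀·R = 24 × 4/3 ≈ 32.000 mg/L.
Steady-state trough Cmin,ss = Cmax,ss·f ≈ 32.000 × 0.25 ≈ 8.000 mg/L.
Trough 8.0 mg/L vs MEC 11 mg/L: subtherapeutic.

8.0 mg/L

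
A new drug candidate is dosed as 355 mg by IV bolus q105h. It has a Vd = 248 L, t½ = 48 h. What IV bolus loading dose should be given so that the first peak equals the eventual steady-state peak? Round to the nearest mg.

f = (1/2)^(105/48) ≈ 0.219532; accumulation ratio R = 1/(1−f) ≈ 1.28128.
Loading dose to hit Cmax,ss on first dose: D_load = D_maint·R ≈ 355 × 1.28128 ≈ 454.85 mg.

455 mg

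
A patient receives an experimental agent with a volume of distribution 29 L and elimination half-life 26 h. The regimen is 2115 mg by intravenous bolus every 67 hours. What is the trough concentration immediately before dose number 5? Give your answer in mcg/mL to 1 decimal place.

14.7 mcg/mL

f = (1/2)^(τ/t½) = (1/2)^(67/26) ≈ 0.1676.
C₀ = D/Vd = 2115/29 ≈ 72.931 mcg/mL.
Before the 5th dose, 4 doses have been given. Superposition: Cmin = C₀·(f + f² + … + f^4).
≈ 72.931 × (0.1676 + 0.0281 + 0.0047 + 0.0008) ≈ 72.931 × 0.2012 ≈ 14.674 mcg/mL.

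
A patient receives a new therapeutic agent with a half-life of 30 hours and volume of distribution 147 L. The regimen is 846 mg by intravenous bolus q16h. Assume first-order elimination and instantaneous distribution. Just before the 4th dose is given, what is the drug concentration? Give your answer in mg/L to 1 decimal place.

8.6 mg/L

f = (1/2)^(τ/t½) = (1/2)^(16/30) ≈ 0.6910.
C₀ = D/Vd = 846/147 ≈ 5.755 mg/L.
Before the 4th dose, 3 doses have been given. Superposition: Cmin = C₀·(f + f² + … + f^3).
≈ 5.755 × (0.6910 + 0.4775 + 0.3299) ≈ 5.755 × 1.4984 ≈ 8.623 mg/L.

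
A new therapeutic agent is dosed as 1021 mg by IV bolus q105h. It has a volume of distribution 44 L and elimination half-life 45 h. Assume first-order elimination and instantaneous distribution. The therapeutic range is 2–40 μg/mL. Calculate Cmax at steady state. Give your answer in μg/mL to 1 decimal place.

28.9 μg/mL

k = ln2/t½ = ln2/45 ≈ 0.015403 h⁻¹; fraction remaining f = e^(−kτ) = e^(−0.015403×105) ≈ 0.1984.
At steady state, accumulation factor R = 1/(1 − e^(−kτ)) ≈ 1.2475.
Each bolus raises the concentration by D/Vd = 1021/44 ≈ 23.205 μg/mL.
Steady-state peak Cmax,ss = C₀·R ≈ 23.205 × 1.2475 ≈ 28.948 μg/mL.
Peak 28.9 μg/mL vs MTC 40 μg/mL: below toxic threshold.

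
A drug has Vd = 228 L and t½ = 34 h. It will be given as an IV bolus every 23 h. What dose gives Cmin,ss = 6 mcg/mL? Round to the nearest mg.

τ/t½ = 23/34 ≈ 0.67647, so f = (1/2)^(23/34) ≈ 0.625694.
Cmin,ss = (D/Vd)·f/(1−f), so D = Cmin,ss·Vd·(1−f)/f.
D = 6 × 228 × (1−f)/f ≈ 6 × 228 × 0.59823 ≈ 818.38 mg.

818 mg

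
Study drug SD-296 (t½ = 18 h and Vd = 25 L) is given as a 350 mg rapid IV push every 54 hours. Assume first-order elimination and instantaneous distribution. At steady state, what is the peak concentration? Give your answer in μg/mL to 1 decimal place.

16.0 μg/mL

The dosing interval is 3 half-lives, so f = 2^(−3) = 0.125.
Accumulation ratio R = 1/(1 − f) = 1/0.875 = 8/7.
Single-dose peak C₀ = D/Vd = 350/25 = 14 μg/mL.
Steady-state peak Cmax,ss = C₀·R = 14 × 8/7 ≈ 16.000 μg/mL.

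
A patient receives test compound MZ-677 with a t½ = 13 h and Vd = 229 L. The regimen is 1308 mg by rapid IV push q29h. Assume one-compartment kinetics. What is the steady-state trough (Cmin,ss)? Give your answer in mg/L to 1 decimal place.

Over one 29-h interval, 29/13 ≈ 2.2308 half-lives elapse, leaving f ≈ 0.2130 of each dose.
Accumulation ratio R = 1/(1 − f) ≈ 1/0.7870 ≈ 1.2706.
Each bolus raises the concentration by D/Vd = 1308/229 ≈ 5.712 mg/L.
Steady-state peak Cmax,ss = C₀·R ≈ 5.712 × 1.2706 ≈ 7.258 mg/L.
One interval later, Cmin,ss = Cmax,ss·e^(−kτ) ≈ 7.258 × 0.2130 ≈ 1.546 mg/L.

1.5 mg/L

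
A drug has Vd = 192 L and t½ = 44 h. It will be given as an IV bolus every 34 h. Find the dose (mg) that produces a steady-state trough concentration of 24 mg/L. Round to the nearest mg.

3265 mg

τ/t½ = 34/44 ≈ 0.77273, so f = (1/2)^(34/44) ≈ 0.585310.
Cmin,ss = (D/Vd)·f/(1−f), so D = Cmin,ss·Vd·(1−f)/f.
D = 24 × 192 × (1−f)/f ≈ 24 × 192 × 0.70850 ≈ 3264.77 mg.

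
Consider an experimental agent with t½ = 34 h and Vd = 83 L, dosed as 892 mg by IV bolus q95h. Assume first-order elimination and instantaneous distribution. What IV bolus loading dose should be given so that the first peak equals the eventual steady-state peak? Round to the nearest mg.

1042 mg

f = (1/2)^(95/34) ≈ 0.144174; accumulation ratio R = 1/(1−f) ≈ 1.16846.
Loading dose to hit Cmax,ss on first dose: D_load = D_maint·R ≈ 892 × 1.16846 ≈ 1042.27 mg.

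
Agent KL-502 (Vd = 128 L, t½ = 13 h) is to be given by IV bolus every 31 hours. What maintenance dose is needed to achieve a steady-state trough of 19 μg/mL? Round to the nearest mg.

10268 mg

τ/t½ = 31/13 ≈ 2.3846, so f = (1/2)^(31/13) ≈ 0.191496.
Cmin,ss = (D/Vd)·f/(1−f), so D = Cmin,ss·Vd·(1−f)/f.
D = 19 × 128 × (1−f)/f ≈ 19 × 128 × 4.22204 ≈ 10268.00 mg.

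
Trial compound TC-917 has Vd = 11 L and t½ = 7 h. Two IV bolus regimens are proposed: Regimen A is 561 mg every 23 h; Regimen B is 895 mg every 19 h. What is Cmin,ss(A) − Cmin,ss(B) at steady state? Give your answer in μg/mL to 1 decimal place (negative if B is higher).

-8.8 μg/mL

Regimen A: f = (1/2)^(23/7) ≈ 0.1025; Cmin,ss = (561/11)·f/(1−f) ≈ 5.825 μg/mL.
Regimen B: f = (1/2)^(19/7) ≈ 0.1524; Cmin,ss = (895/11)·f/(1−f) ≈ 14.629 μg/mL.
Difference ≈ 5.825 − 14.629 ≈ -8.804 μg/mL.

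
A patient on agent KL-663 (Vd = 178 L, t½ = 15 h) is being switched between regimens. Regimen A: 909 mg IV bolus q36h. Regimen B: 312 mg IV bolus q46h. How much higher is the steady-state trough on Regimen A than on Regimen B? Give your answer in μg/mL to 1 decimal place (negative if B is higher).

Regimen A: f = (1/2)^(36/15) ≈ 0.1895; Cmin,ss = (909/178)·f/(1−f) ≈ 1.194 μg/mL.
Regimen B: f = (1/2)^(46/15) ≈ 0.1194; Cmin,ss = (312/178)·f/(1−f) ≈ 0.238 μg/mL.
Difference ≈ 1.194 − 0.238 ≈ 0.956 μg/mL.

1.0 μg/mL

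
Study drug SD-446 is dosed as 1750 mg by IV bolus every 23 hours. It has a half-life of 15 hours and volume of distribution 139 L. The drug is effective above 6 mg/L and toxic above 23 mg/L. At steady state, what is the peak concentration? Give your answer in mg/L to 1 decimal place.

k = ln2/t½ = ln2/15 ≈ 0.046210 h⁻¹; fraction remaining f = e^(−kτ) = e^(−0.046210×23) ≈ 0.3455.
At steady state, accumulation factor R = 1/(1 − e^(−kτ)) ≈ 1.5279.
Single-dose peak C₀ = D/Vd = 1750/139 ≈ 12.590 mg/L.
Cmax,ss = C₀/(1 − f) ≈ 12.590/0.6545 ≈ 19.236 mg/L.
Peak 19.2 mg/L vs MTC 23 mg/L: below toxic threshold.

19.2 mg/L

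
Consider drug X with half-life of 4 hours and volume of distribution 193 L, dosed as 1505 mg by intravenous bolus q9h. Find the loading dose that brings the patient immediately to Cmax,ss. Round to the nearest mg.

1906 mg

f = (1/2)^(9/4) ≈ 0.210224; accumulation ratio R = 1/(1−f) ≈ 1.26618.
Loading dose to hit Cmax,ss on first dose: D_load = D_maint·R ≈ 1505 × 1.26618 ≈ 1905.60 mg.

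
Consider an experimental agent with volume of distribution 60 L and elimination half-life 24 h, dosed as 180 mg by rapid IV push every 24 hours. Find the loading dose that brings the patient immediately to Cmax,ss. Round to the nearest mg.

f = (1/2)^(24/24) ≈ 0.500000; accumulation ratio R = 1/(1−f) ≈ 2.00000.
Loading dose to hit Cmax,ss on first dose: D_load = D_maint·R ≈ 180 × 2.00000 ≈ 360.00 mg.

360 mg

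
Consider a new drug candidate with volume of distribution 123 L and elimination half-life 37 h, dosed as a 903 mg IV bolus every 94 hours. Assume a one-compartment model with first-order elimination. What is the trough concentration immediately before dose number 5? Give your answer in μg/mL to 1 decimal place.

f = (1/2)^(τ/t½) = (1/2)^(94/37) ≈ 0.1719.
C₀ = D/Vd = 903/123 ≈ 7.341 μg/mL.
Before the 5th dose, 4 doses have been given. Superposition: Cmin = C₀·(f + f² + … + f^4).
≈ 7.341 × (0.1719 + 0.0295 + 0.0051 + 0.0009) ≈ 7.341 × 0.2074 ≈ 1.523 μg/mL.

1.5 μg/mL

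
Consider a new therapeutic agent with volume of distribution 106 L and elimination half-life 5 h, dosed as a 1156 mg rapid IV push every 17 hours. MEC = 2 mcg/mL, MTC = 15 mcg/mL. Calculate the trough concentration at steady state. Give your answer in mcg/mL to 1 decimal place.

τ/t½ = 17/5 ≈ 3.4, so fraction remaining f = (1/2)^(17/5) ≈ 0.0947.
Each bolus raises the concentration by D/Vd = 1156/106 ≈ 10.906 mcg/mL.
Steady-state trough Cmin,ss = C₀·f/(1−f) ≈ 10.906 × 0.0947/0.9053 ≈ 1.141 mcg/mL.
Trough 1.1 mcg/mL vs MEC 2 mcg/mL: subtherapeutic.

1.1 mcg/mL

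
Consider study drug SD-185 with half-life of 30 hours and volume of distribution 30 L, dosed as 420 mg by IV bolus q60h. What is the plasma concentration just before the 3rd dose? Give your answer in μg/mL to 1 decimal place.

4.4 μg/mL

f = (1/2)^(τ/t½) = (1/2)^(60/30) ≈ 0.2500.
C₀ = D/Vd = 420/30 ≈ 14.000 μg/mL.
Before the 3rd dose, 2 doses have been given. Superposition: Cmin = C₀·(f + f²).
≈ 14.000 × (0.2500 + 0.0625) ≈ 14.000 × 0.3125 ≈ 4.375 μg/mL.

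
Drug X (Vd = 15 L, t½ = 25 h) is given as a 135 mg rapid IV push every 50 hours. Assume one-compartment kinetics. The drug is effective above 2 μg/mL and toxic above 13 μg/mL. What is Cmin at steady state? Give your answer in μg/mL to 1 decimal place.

τ = 50 h = 2 half-lives, so f = (1/2)^2 = 0.25.
Accumulation ratio R = 1/(1 − f) = 1/0.75 = 4/3.
Single-dose peak C₀ = D/Vd = 135/15 = 9 μg/mL.
Steady-state peak Cmax,ss = C₀·R = 9 × 4/3 ≈ 12.000 μg/mL.
Steady-state trough Cmin,ss = Cmax,ss·f ≈ 12.000 × 0.25 ≈ 3.000 μg/mL.
Trough 3.0 μg/mL vs MEC 2 μg/mL: adequate.

3.0 μg/mL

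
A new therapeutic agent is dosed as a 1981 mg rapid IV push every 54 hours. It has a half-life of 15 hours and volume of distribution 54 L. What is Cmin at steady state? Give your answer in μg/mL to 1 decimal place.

3.3 μg/mL

τ/t½ = 54/15 ≈ 3.6, so fraction remaining f = (1/2)^(54/15) ≈ 0.0825.
Each bolus raises the concentration by D/Vd = 1981/54 ≈ 36.685 μg/mL.
Steady-state trough Cmin,ss = C₀·f/(1−f) ≈ 36.685 × 0.0825/0.9175 ≈ 3.299 μg/mL.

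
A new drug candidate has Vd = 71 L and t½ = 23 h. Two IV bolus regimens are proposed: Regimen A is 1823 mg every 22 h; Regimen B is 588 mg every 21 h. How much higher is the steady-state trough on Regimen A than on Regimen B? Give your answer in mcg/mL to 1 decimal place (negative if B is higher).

Regimen A: f = (1/2)^(22/23) ≈ 0.5153; Cmin,ss = (1823/71)·f/(1−f) ≈ 27.297 mcg/mL.
Regimen B: f = (1/2)^(21/23) ≈ 0.5311; Cmin,ss = (588/71)·f/(1−f) ≈ 9.380 mcg/mL.
Difference ≈ 27.297 − 9.380 ≈ 17.917 mcg/mL.

17.9 mcg/mL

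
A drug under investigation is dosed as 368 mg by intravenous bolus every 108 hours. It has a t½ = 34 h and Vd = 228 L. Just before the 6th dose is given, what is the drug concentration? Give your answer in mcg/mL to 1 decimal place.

f = (1/2)^(τ/t½) = (1/2)^(108/34) ≈ 0.1106.
C₀ = D/Vd = 368/228 ≈ 1.614 mcg/mL.
Before the 6th dose, 5 doses have been given. Superposition: Cmin = C₀·(f + f² + … + f^5).
≈ 1.614 × (0.1106 + 0.0122 + 0.0014 + 0.0001 + 0.0000) ≈ 1.614 × 0.1243 ≈ 0.201 mcg/mL.

0.2 mcg/mL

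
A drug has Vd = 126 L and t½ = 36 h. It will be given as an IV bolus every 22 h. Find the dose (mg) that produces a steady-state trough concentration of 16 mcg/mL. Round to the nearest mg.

τ/t½ = 22/36 ≈ 0.61111, so f = (1/2)^(22/36) ≈ 0.654692.
Cmin,ss = (D/Vd)·f/(1−f), so D = Cmin,ss·Vd·(1−f)/f.
D = 16 × 126 × (1−f)/f ≈ 16 × 126 × 0.52744 ≈ 1063.32 mg.

1063 mg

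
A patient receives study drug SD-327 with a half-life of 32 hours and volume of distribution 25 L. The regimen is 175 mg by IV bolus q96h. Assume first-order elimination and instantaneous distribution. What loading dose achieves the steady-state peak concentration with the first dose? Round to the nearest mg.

200 mg

f = (1/2)^(96/32) ≈ 0.125000; accumulation ratio R = 1/(1−f) ≈ 1.14286.
Loading dose to hit Cmax,ss on first dose: D_load = D_maint·R ≈ 175 × 1.14286 ≈ 200.00 mg.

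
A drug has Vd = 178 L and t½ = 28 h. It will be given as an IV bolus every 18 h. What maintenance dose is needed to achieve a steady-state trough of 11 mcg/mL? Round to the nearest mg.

τ/t½ = 18/28 ≈ 0.64286, so f = (1/2)^(18/28) ≈ 0.640443.
Cmin,ss = (D/Vd)·f/(1−f), so D = Cmin,ss·Vd·(1−f)/f.
D = 11 × 178 × (1−f)/f ≈ 11 × 178 × 0.56142 ≈ 1099.26 mg.

1099 mg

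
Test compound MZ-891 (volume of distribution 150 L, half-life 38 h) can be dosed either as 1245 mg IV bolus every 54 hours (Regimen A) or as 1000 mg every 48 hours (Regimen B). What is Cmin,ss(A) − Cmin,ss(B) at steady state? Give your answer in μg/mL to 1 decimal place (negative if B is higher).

0.2 μg/mL

Regimen A: f = (1/2)^(54/38) ≈ 0.3734; Cmin,ss = (1245/150)·f/(1−f) ≈ 4.946 μg/mL.
Regimen B: f = (1/2)^(48/38) ≈ 0.4166; Cmin,ss = (1000/150)·f/(1−f) ≈ 4.761 μg/mL.
Difference ≈ 4.946 − 4.761 ≈ 0.185 μg/mL.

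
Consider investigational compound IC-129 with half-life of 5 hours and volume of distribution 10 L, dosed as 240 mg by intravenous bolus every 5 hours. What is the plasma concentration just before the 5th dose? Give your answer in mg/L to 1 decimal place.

f = (1/2)^(τ/t½) = (1/2)^(5/5) ≈ 0.5000.
C₀ = D/Vd = 240/10 ≈ 24.000 mg/L.
Before the 5th dose, 4 doses have been given. Superposition: Cmin = C₀·(f + f² + … + f^4).
≈ 24.000 × (0.5000 + 0.2500 + 0.1250 + 0.0625) ≈ 24.000 × 0.9375 ≈ 22.500 mg/L.

22.5 mg/L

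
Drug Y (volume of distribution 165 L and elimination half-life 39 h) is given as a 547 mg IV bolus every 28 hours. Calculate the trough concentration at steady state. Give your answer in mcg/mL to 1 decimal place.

k = ln2/t½ = ln2/39 ≈ 0.017773 h⁻¹; fraction remaining f = e^(−kτ) = e^(−0.017773×28) ≈ 0.6080.
Single-dose peak C₀ = D/Vd = 547/165 ≈ 3.315 mcg/mL.
Steady-state trough Cmin,ss = C₀·f/(1−f) ≈ 3.315 × 0.6080/0.3920 ≈ 5.142 mcg/mL.

5.1 mcg/mL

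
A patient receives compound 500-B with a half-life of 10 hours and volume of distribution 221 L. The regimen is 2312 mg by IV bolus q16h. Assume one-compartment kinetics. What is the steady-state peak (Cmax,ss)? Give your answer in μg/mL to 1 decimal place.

15.6 μg/mL

τ/t½ = 16/10 ≈ 1.6, so fraction remaining f = (1/2)^(16/10) ≈ 0.3299.
At steady state, accumulation factor R = 1/(1 − e^(−kτ)) ≈ 1.4923.
Single-dose peak C₀ = D/Vd = 2312/221 ≈ 10.462 μg/mL.
Steady-state peak Cmax,ss = C₀·R ≈ 10.462 × 1.4923 ≈ 15.612 μg/mL.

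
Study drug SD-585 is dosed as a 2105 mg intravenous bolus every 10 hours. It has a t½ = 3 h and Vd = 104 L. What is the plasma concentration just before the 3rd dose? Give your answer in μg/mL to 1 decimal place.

f = (1/2)^(τ/t½) = (1/2)^(10/3) ≈ 0.0992.
C₀ = D/Vd = 2105/104 ≈ 20.240 μg/mL.
Before the 3rd dose, 2 doses have been given. Superposition: Cmin = C₀·(f + f²).
≈ 20.240 × (0.0992 + 0.0098) ≈ 20.240 × 0.1090 ≈ 2.206 μg/mL.

2.2 μg/mL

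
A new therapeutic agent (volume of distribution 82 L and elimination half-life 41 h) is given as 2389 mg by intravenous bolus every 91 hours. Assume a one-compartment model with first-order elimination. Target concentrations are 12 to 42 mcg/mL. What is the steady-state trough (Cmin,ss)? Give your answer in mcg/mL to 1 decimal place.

τ/t½ = 91/41 ≈ 2.2195, so fraction remaining f = (1/2)^(91/41) ≈ 0.2147.
Each bolus raises the concentration by D/Vd = 2389/82 ≈ 29.134 mcg/mL.
Steady-state trough Cmin,ss = C₀·f/(1−f) ≈ 29.134 × 0.2147/0.7853 ≈ 7.965 mcg/mL.
Trough 8.0 mcg/mL vs MEC 12 mcg/mL: subtherapeutic.

8.0 mcg/mL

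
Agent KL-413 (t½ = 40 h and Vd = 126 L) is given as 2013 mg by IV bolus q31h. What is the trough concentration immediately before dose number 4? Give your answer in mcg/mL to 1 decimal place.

f = (1/2)^(τ/t½) = (1/2)^(31/40) ≈ 0.5844.
C₀ = D/Vd = 2013/126 ≈ 15.976 mcg/mL.
Before the 4th dose, 3 doses have been given. Superposition: Cmin = C₀·(f + f² + … + f^3).
≈ 15.976 × (0.5844 + 0.3415 + 0.1996) ≈ 15.976 × 1.1255 ≈ 17.981 mcg/mL.

18.0 mcg/mL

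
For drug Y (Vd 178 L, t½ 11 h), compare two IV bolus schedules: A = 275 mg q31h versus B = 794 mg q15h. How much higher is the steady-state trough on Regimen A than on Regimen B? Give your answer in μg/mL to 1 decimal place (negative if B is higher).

Regimen A: f = (1/2)^(31/11) ≈ 0.1418; Cmin,ss = (275/178)·f/(1−f) ≈ 0.255 μg/mL.
Regimen B: f = (1/2)^(15/11) ≈ 0.3886; Cmin,ss = (794/178)·f/(1−f) ≈ 2.835 μg/mL.
Difference ≈ 0.255 − 2.835 ≈ -2.580 μg/mL.

-2.6 μg/mL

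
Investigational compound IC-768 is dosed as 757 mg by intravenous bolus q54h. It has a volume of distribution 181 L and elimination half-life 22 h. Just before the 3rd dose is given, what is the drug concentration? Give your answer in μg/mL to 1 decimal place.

0.9 μg/mL

f = (1/2)^(τ/t½) = (1/2)^(54/22) ≈ 0.1824.
C₀ = D/Vd = 757/181 ≈ 4.182 μg/mL.
Before the 3rd dose, 2 doses have been given. Superposition: Cmin = C₀·(f + f²).
≈ 4.182 × (0.1824 + 0.0333) ≈ 4.182 × 0.2157 ≈ 0.902 μg/mL.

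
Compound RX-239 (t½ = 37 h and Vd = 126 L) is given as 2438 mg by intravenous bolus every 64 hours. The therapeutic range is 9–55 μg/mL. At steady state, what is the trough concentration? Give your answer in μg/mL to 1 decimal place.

k = ln2/t½ = ln2/37 ≈ 0.018734 h⁻¹; fraction remaining f = e^(−kτ) = e^(−0.018734×64) ≈ 0.3015.
At steady state, accumulation factor R = 1/(1 − e^(−kτ)) ≈ 1.4316.
Each bolus raises the concentration by D/Vd = 2438/126 ≈ 19.349 μg/mL.
Steady-state peak Cmax,ss = C₀·R ≈ 19.349 × 1.4316 ≈ 27.700 μg/mL.
Steady-state trough Cmin,ss = Cmax,ss·f ≈ 27.700 × 0.3015 ≈ 8.352 μg/mL.
Trough 8.4 μg/mL vs MEC 9 μg/mL: subtherapeutic.

8.4 μg/mL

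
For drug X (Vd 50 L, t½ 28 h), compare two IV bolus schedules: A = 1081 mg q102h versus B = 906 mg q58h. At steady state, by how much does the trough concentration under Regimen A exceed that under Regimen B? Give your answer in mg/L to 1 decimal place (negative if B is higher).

-3.8 mg/L

Regimen A: f = (1/2)^(102/28) ≈ 0.0801; Cmin,ss = (1081/50)·f/(1−f) ≈ 1.883 mg/L.
Regimen B: f = (1/2)^(58/28) ≈ 0.2379; Cmin,ss = (906/50)·f/(1−f) ≈ 5.656 mg/L.
Difference ≈ 1.883 − 5.656 ≈ -3.773 mg/L.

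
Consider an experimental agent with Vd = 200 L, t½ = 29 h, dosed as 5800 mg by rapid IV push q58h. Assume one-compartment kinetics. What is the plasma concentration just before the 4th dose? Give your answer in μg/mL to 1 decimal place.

f = (1/2)^(τ/t½) = (1/2)^(58/29) ≈ 0.2500.
C₀ = D/Vd = 5800/200 ≈ 29.000 μg/mL.
Before the 4th dose, 3 doses have been given. Superposition: Cmin = C₀·(f + f² + … + f^3).
≈ 29.000 × (0.2500 + 0.0625 + 0.0156) ≈ 29.000 × 0.3281 ≈ 9.515 μg/mL.

9.5 μg/mL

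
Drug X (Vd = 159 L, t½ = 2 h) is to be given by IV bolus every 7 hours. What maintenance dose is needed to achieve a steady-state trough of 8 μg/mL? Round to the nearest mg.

13119 mg

τ/t½ = 7/2 ≈ 3.5, so f = (1/2)^(7/2) ≈ 0.088388.
Cmin,ss = (D/Vd)·f/(1−f), so D = Cmin,ss·Vd·(1−f)/f.
D = 8 × 159 × (1−f)/f ≈ 8 × 159 × 10.31375 ≈ 13119.09 mg.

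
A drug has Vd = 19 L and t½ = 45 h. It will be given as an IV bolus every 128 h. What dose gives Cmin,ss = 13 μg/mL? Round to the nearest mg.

τ/t½ = 128/45 ≈ 2.8444, so f = (1/2)^(128/45) ≈ 0.139231.
Cmin,ss = (D/Vd)·f/(1−f), so D = Cmin,ss·Vd·(1−f)/f.
D = 13 × 19 × (1−f)/f ≈ 13 × 19 × 6.18231 ≈ 1527.03 mg.

1527 mg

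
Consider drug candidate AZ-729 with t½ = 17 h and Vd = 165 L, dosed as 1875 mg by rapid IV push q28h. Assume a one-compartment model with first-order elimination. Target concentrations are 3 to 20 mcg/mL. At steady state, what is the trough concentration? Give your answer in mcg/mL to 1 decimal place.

5.3 mcg/mL

τ/t½ = 28/17 ≈ 1.6471, so fraction remaining f = (1/2)^(28/17) ≈ 0.3193.
Accumulation ratio R = 1/(1 − f) ≈ 1/0.6807 ≈ 1.4691.
Each bolus raises the concentration by D/Vd = 1875/165 ≈ 11.364 mcg/mL.
Steady-state peak Cmax,ss = C₀·R ≈ 11.364 × 1.4691 ≈ 16.695 mcg/mL.
One interval later, Cmin,ss = Cmax,ss·e^(−kτ) ≈ 16.695 × 0.3193 ≈ 5.331 mcg/mL.
Trough 5.3 mcg/mL vs MEC 3 mcg/mL: adequate.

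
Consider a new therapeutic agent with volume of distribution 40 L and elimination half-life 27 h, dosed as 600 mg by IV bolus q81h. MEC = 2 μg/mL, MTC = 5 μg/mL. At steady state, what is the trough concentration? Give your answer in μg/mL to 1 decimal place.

2.1 μg/mL

The dosing interval is 3 half-lives, so f = 2^(−3) = 0.125.
At steady state, R = 1/(1 − 0.125) = 8/7.
Single-dose peak C₀ = D/Vd = 600/40 = 15 μg/mL.
Steady-state peak Cmax,ss = C₀·R = 15 × 8/7 ≈ 17.143 μg/mL.
Steady-state trough Cmin,ss = Cmax,ss·f ≈ 17.143 × 0.125 ≈ 2.143 μg/mL.
Trough 2.1 μg/mL vs MEC 2 μg/mL: adequate.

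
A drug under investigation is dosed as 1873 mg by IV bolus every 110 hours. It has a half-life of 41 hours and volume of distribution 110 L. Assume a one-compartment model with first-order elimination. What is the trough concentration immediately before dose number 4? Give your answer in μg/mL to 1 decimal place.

f = (1/2)^(τ/t½) = (1/2)^(110/41) ≈ 0.1557.
C₀ = D/Vd = 1873/110 ≈ 17.027 μg/mL.
Before the 4th dose, 3 doses have been given. Superposition: Cmin = C₀·(f + f² + … + f^3).
≈ 17.027 × (0.1557 + 0.0242 + 0.0038) ≈ 17.027 × 0.1837 ≈ 3.128 μg/mL.

3.1 μg/mL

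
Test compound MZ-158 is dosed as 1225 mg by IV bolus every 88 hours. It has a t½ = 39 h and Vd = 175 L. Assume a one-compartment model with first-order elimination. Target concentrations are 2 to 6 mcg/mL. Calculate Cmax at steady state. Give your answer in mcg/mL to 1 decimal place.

8.9 mcg/mL

Over one 88-h interval, 88/39 ≈ 2.2564 half-lives elapse, leaving f ≈ 0.2093 of each dose.
Accumulation ratio R = 1/(1 − f) ≈ 1/0.7907 ≈ 1.2647.
Single-dose peak C₀ = D/Vd = 1225/175 ≈ 7.000 mcg/mL.
Steady-state peak Cmax,ss = C₀·R ≈ 7.000 × 1.2647 ≈ 8.853 mcg/mL.
Peak 8.9 mcg/mL vs MTC 6 mcg/mL: exceeds toxic threshold.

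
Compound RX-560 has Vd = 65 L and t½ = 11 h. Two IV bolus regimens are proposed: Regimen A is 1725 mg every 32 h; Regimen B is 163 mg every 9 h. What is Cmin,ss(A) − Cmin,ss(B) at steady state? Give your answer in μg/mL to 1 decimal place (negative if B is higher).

0.8 μg/mL

Regimen A: f = (1/2)^(32/11) ≈ 0.1331; Cmin,ss = (1725/65)·f/(1−f) ≈ 4.075 μg/mL.
Regimen B: f = (1/2)^(9/11) ≈ 0.5672; Cmin,ss = (163/65)·f/(1−f) ≈ 3.286 μg/mL.
Difference ≈ 4.075 − 3.286 ≈ 0.789 μg/mL.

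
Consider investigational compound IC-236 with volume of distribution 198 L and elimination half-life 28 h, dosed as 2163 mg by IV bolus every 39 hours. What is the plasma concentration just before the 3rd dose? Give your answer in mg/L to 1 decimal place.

5.7 mg/L

f = (1/2)^(τ/t½) = (1/2)^(39/28) ≈ 0.3808.
C₀ = D/Vd = 2163/198 ≈ 10.924 mg/L.
Before the 3rd dose, 2 doses have been given. Superposition: Cmin = C₀·(f + f²).
≈ 10.924 × (0.3808 + 0.1450) ≈ 10.924 × 0.5258 ≈ 5.744 mg/L.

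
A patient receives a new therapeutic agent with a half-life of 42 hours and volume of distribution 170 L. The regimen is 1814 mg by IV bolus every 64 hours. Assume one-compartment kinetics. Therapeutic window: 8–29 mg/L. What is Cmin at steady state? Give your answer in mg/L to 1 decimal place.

k = ln2/t½ = ln2/42 ≈ 0.016504 h⁻¹; fraction remaining f = e^(−kτ) = e^(−0.016504×64) ≈ 0.3478.
Single-dose peak C₀ = D/Vd = 1814/170 ≈ 10.671 mg/L.
Steady-state trough Cmin,ss = C₀·f/(1−f) ≈ 10.671 × 0.3478/0.6522 ≈ 5.691 mg/L.
Trough 5.7 mg/L vs MEC 8 mg/L: subtherapeutic.

5.7 mg/L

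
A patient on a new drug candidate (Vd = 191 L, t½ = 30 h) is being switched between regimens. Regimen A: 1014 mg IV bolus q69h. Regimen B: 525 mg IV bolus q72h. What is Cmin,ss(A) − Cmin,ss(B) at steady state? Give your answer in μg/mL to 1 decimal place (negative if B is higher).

Regimen A: f = (1/2)^(69/30) ≈ 0.2031; Cmin,ss = (1014/191)·f/(1−f) ≈ 1.353 μg/mL.
Regimen B: f = (1/2)^(72/30) ≈ 0.1895; Cmin,ss = (525/191)·f/(1−f) ≈ 0.643 μg/mL.
Difference ≈ 1.353 − 0.643 ≈ 0.710 μg/mL.

0.7 μg/mL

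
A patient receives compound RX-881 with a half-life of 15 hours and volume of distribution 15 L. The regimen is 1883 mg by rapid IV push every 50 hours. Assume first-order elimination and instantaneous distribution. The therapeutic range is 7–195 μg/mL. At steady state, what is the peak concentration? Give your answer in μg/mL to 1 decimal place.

τ/t½ = 50/15 ≈ 3.3333, so fraction remaining f = (1/2)^(50/15) ≈ 0.0992.
At steady state, accumulation factor R = 1/(1 − e^(−kτ)) ≈ 1.1101.
Single-dose peak C₀ = D/Vd = 1883/15 ≈ 125.533 μg/mL.
Steady-state peak Cmax,ss = C₀·R ≈ 125.533 × 1.1101 ≈ 139.354 μg/mL.
Peak 139.4 μg/mL vs MTC 195 μg/mL: below toxic threshold.

139.4 μg/mL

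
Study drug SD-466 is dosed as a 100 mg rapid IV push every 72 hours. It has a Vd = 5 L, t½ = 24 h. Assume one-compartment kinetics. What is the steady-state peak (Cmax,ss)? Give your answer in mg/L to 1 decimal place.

The dosing interval is 3 half-lives, so f = 2^(−3) = 0.125.
At steady state, R = 1/(1 − 0.125) = 8/7.
Single-dose peak C₀ = D/Vd = 100/5 = 20 mg/L.
Steady-state peak Cmax,ss = C₀·R = 20 × 8/7 ≈ 22.857 mg/L.

22.9 mg/L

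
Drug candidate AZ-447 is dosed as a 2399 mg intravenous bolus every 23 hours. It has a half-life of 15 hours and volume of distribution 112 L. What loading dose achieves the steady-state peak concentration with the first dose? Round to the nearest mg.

3665 mg

f = (1/2)^(23/15) ≈ 0.345478; accumulation ratio R = 1/(1−f) ≈ 1.52783.
Loading dose to hit Cmax,ss on first dose: D_load = D_maint·R ≈ 2399 × 1.52783 ≈ 3665.26 mg.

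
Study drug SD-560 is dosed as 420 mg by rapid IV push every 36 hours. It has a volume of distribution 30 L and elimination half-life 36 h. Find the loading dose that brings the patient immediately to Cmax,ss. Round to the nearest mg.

840 mg

f = (1/2)^(36/36) ≈ 0.500000; accumulation ratio R = 1/(1−f) ≈ 2.00000.
Loading dose to hit Cmax,ss on first dose: D_load = D_maint·R ≈ 420 × 2.00000 ≈ 840.00 mg.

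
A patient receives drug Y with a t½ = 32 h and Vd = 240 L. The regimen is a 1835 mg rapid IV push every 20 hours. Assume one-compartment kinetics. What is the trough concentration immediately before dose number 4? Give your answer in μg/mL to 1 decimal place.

10.3 μg/mL

f = (1/2)^(τ/t½) = (1/2)^(20/32) ≈ 0.6484.
C₀ = D/Vd = 1835/240 ≈ 7.646 μg/mL.
Before the 4th dose, 3 doses have been given. Superposition: Cmin = C₀·(f + f² + … + f^3).
≈ 7.646 × (0.6484 + 0.4204 + 0.2726) ≈ 7.646 × 1.3414 ≈ 10.256 μg/mL.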